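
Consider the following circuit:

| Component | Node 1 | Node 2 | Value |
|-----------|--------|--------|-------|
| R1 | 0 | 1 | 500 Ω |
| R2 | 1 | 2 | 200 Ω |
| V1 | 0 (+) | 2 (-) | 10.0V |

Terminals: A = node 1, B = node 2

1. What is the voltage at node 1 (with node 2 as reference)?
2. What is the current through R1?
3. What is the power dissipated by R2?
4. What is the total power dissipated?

Nodal analysis, taking node 2 as the 0 V reference.
Source V1 fixes V_0 = 10 V.
KCL at each unknown node (sum of currents leaving = 0; resistances in Ω):
  Node 1: (V_1 - 10)/500 + (V_1 - 0)/200 = 0
Collecting terms: 0.007 × V_1 = 0.02  =>  V_1 = 2.857 V
Part 1:
  Read off the nodal solution: V_1 = 2.857 V
Part 2:
  I_R1 = (V_0 - V_1)/R1 = (10 - 2.857)/500 = 0.01429 A
  Magnitude: I_R1 = 0.01429 A
Part 3:
  I_R2 = (V_1 - V_2)/R2 = (2.857 - 0)/200 = 0.01429 A
  P_R2 = I_R2² × R2 = (0.01429)² × 200 = 0.04082 W
Part 4:
  Power in each resistor, P = (ΔV)²/R:
    P_R1 = (10 - 2.857)²/500 = 0.102 W
    P_R2 = (2.857 - 0)²/200 = 0.04082 W
  P_total = P_R1 + P_R2 = 0.1429 W

Final answers:
1. V_1 = 2.857 V
2. I_R1 = 0.01429 A
3. P_R2 = 0.04082 W
4. P_total = 0.1429 W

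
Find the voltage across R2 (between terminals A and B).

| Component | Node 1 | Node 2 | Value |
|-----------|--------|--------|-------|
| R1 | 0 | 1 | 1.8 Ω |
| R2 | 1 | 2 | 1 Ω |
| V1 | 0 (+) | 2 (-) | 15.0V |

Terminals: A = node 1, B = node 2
R1 and R2 are in series across V1 (node 0 → node 1 → node 2), and the output A–B is taken across R2, so this is a voltage divider.
Series current: I = V1/(R1 + R2) = 15/(1.8 + 1) = 15/2.8 = 5.357 A
V_R2 = I × R2 = V1 × R2/(R1 + R2) = 15 × 1/2.8 = 5.357 V

Final answer: 5.357 V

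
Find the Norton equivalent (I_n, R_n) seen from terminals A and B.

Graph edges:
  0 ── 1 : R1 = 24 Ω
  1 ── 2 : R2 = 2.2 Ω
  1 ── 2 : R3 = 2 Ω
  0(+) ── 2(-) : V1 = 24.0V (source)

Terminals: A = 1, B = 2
Find the Thévenin equivalent first; then I_n = V_th/R_th and R_n = R_th.
Step 1 — V_th is the open-circuit voltage V_A - V_B (nothing connected across the terminals).
Nodal analysis, taking node 2 as the 0 V reference.
Source V1 fixes V_0 = 24 V.
KCL at each unknown node (sum of currents leaving = 0; resistances in Ω):
  Node 1: (V_1 - 24)/24 + (V_1 - 0)/2.2 + (V_1 - 0)/2 = 0
Collecting terms: 0.9962 × V_1 = 1  =>  V_1 = 1.004 V
V_th = V_1 - V_2 = 1.004 - 0 = 1.004 V
Step 2 — R_th: zero the source — replace V1 by a short circuit (node 2 merges into node 0) — and find the resistance seen between A (node 1) and B (node 0).
Reduce the network between node 1 (A) and node 0 (B) by series/parallel combination:
  Rp1 = R1 ‖ R2 ‖ R3 (parallel, all between nodes 0 and 1) = 1/(1/24 + 1/2.2 + 1/2) = 1.004 Ω
R_th = 1.004 Ω
I_n = V_th/R_th = 1.004/1.004 = 1 A, and R_n = R_th = 1.004 Ω

Final answer: I_n = 1 A, R_n = 1.004 Ω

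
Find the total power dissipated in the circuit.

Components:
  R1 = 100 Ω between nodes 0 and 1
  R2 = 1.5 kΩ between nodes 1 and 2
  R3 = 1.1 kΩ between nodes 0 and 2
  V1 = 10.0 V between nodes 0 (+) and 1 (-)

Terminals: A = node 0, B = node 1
Nodal analysis, taking node 1 as the 0 V reference.
Source V1 fixes V_0 = 10 V.
KCL at each unknown node (sum of currents leaving = 0; resistances in Ω):
  Node 2: (V_2 - 0)/1500 + (V_2 - 10)/1100 = 0
Collecting terms: 0.001576 × V_2 = 0.009091  =>  V_2 = 5.769 V
Power in each resistor, P = (ΔV)²/R:
  P_R1 = (10 - 0)²/100 = 1 W
  P_R2 = (0 - 5.769)²/1500 = 0.02219 W
  P_R3 = (10 - 5.769)²/1100 = 0.01627 W
P_total = P_R1 + P_R2 + P_R3 = 1.038 W

Final answer: 1.038 W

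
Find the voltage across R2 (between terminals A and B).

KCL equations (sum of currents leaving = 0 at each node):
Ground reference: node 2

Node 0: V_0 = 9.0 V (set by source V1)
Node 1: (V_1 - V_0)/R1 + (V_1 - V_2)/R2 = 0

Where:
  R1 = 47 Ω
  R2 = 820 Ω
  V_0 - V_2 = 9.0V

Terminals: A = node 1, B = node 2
R1 and R2 are in series across V1 (node 0 → node 1 → node 2), and the output A–B is taken across R2, so this is a voltage divider.
Series current: I = V1/(R1 + R2) = 9/(47 + 820) = 9/867 = 0.01038 A
V_R2 = I × R2 = V1 × R2/(R1 + R2) = 9 × 820/867 = 8.512 V

Final answer: 8.512 V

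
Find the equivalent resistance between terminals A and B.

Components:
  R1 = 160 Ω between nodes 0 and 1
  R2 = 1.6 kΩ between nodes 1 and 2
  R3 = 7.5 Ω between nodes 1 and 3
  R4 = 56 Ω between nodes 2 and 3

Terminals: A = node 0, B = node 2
Reduce the network between node 0 (A) and node 2 (B) by series/parallel combination:
  Rs1 = R3 + R4 (series, joined only at node 3) = 7.5 + 56 = 63.5 Ω
  Rp1 = R2 ‖ Rs1 (parallel, both between nodes 1 and 2) = 1/(1/1600 + 1/63.5) = 61.08 Ω
  Rs2 = R1 + Rp1 (series, joined only at node 1) = 160 + 61.08 = 221.1 Ω
R_eq = 221.1 Ω

Final answer: 221.1 Ω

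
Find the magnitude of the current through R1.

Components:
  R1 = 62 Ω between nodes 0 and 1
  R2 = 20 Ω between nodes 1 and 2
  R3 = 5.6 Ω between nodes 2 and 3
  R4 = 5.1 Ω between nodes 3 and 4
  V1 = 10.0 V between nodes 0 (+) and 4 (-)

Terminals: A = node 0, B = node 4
Nodal analysis, taking node 4 as the 0 V reference.
Source V1 fixes V_0 = 10 V.
KCL at each unknown node (sum of currents leaving = 0; resistances in Ω):
  Node 1: (V_1 - 10)/62 + (V_1 - V_2)/20 = 0
  Node 2: (V_2 - V_1)/20 + (V_2 - V_3)/5.6 = 0
  Node 3: (V_3 - V_2)/5.6 + (V_3 - 0)/5.1 = 0
Collecting terms (coefficients in siemens):
  0.06613·V_1 - 0.05·V_2 = 0.1613
  0.2286·V_2 - 0.05·V_1 - 0.1786·V_3 = 0
  0.3746·V_3 - 0.1786·V_2 = 0
Solving these 3 simultaneous equations (Gaussian elimination) gives:
  V_1 = 3.312 V, V_2 = 1.154 V, V_3 = 0.5502 V
I_R1 = (V_0 - V_1)/R1 = (10 - 3.312)/62 = 0.1079 A
|I_R1| = 0.1079 A

Final answer: |I_R1| = 0.1079 A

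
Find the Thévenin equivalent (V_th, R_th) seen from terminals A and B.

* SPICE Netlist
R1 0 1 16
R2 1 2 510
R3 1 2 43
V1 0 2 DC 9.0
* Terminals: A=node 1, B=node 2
Step 1 — V_th is the open-circuit voltage V_A - V_B (nothing connected across the terminals).
Nodal analysis, taking node 2 as the 0 V reference.
Source V1 fixes V_0 = 9 V.
KCL at each unknown node (sum of currents leaving = 0; resistances in Ω):
  Node 1: (V_1 - 9)/16 + (V_1 - 0)/510 + (V_1 - 0)/43 = 0
Collecting terms: 0.08772 × V_1 = 0.5625  =>  V_1 = 6.413 V
V_th = V_1 - V_2 = 6.413 - 0 = 6.413 V
Step 2 — R_th: zero the source — replace V1 by a short circuit (node 2 merges into node 0) — and find the resistance seen between A (node 1) and B (node 0).
Reduce the network between node 1 (A) and node 0 (B) by series/parallel combination:
  Rp1 = R1 ‖ R2 ‖ R3 (parallel, all between nodes 0 and 1) = 1/(1/16 + 1/510 + 1/43) = 11.4 Ω
R_th = 11.4 Ω

Final answer: V_th = 6.413 V, R_th = 11.4 Ω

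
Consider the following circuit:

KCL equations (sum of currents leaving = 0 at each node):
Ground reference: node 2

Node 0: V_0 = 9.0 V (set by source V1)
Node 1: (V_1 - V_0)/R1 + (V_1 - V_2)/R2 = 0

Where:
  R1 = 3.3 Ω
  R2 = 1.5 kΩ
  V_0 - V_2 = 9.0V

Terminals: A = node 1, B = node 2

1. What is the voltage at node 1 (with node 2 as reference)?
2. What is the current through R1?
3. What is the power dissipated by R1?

Nodal analysis, taking node 2 as the 0 V reference.
Source V1 fixes V_0 = 9 V.
KCL at each unknown node (sum of currents leaving = 0; resistances in Ω):
  Node 1: (V_1 - 9)/3.3 + (V_1 - 0)/1500 = 0
Collecting terms: 0.3037 × V_1 = 2.727  =>  V_1 = 8.98 V
Part 1:
  Read off the nodal solution: V_1 = 8.98 V
Part 2:
  I_R1 = (V_0 - V_1)/R1 = (9 - 8.98)/3.3 = 0.005987 A
  Magnitude: I_R1 = 0.005987 A
Part 3:
  I_R1 = (V_0 - V_1)/R1 = (9 - 8.98)/3.3 = 0.005987 A
  P_R1 = I_R1² × R1 = (0.005987)² × 3.3 = 0.0001183 W

Final answers:
1. V_1 = 8.98 V
2. I_R1 = 0.005987 A
3. P_R1 = 0.0001183 W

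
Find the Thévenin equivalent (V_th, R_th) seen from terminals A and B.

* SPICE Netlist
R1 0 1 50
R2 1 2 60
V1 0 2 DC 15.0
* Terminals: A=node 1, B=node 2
Step 1 — V_th is the open-circuit voltage V_A - V_B (nothing connected across the terminals).
Nodal analysis, taking node 2 as the 0 V reference.
Source V1 fixes V_0 = 15 V.
KCL at each unknown node (sum of currents leaving = 0; resistances in Ω):
  Node 1: (V_1 - 15)/50 + (V_1 - 0)/60 = 0
Collecting terms: 0.03667 × V_1 = 0.3  =>  V_1 = 8.182 V
V_th = V_1 - V_2 = 8.182 - 0 = 8.182 V
Step 2 — R_th: zero the source — replace V1 by a short circuit (node 2 merges into node 0) — and find the resistance seen between A (node 1) and B (node 0).
Reduce the network between node 1 (A) and node 0 (B) by series/parallel combination:
  Rp1 = R1 ‖ R2 (parallel, both between nodes 0 and 1) = 1/(1/50 + 1/60) = 27.27 Ω
R_th = 27.27 Ω

Final answer: V_th = 8.182 V, R_th = 27.27 Ω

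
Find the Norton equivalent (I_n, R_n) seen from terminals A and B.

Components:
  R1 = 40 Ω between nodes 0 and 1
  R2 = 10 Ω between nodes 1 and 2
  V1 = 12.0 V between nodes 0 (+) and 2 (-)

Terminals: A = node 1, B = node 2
Find the Thévenin equivalent first; then I_n = V_th/R_th and R_n = R_th.
Step 1 — V_th is the open-circuit voltage V_A - V_B (nothing connected across the terminals).
Nodal analysis, taking node 2 as the 0 V reference.
Source V1 fixes V_0 = 12 V.
KCL at each unknown node (sum of currents leaving = 0; resistances in Ω):
  Node 1: (V_1 - 12)/40 + (V_1 - 0)/10 = 0
Collecting terms: 0.125 × V_1 = 0.3  =>  V_1 = 2.4 V
V_th = V_1 - V_2 = 2.4 - 0 = 2.4 V
Step 2 — R_th: zero the source — replace V1 by a short circuit (node 2 merges into node 0) — and find the resistance seen between A (node 1) and B (node 0).
Reduce the network between node 1 (A) and node 0 (B) by series/parallel combination:
  Rp1 = R1 ‖ R2 (parallel, both between nodes 0 and 1) = 1/(1/40 + 1/10) = 8 Ω
R_th = 8 Ω
I_n = V_th/R_th = 2.4/8 = 0.3 A, and R_n = R_th = 8 Ω

Final answer: I_n = 0.3 A, R_n = 8 Ω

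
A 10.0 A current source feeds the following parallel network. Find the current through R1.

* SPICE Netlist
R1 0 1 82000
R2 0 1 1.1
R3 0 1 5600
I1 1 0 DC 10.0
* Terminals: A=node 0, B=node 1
All resistors sit directly between nodes 0 and 1, so they are in parallel and share one voltage V; the full source current 10 A splits among them.
1/R_par = 1/82000 + 1/1.1 + 1/5600 = 0.9093 S  =>  R_par = 1.1 Ω
V = I × R_par = 10 × 1.1 = 11 V
I_R1 = V/R1 = 11/82000 = 0.0001341 A

Final answer: 0.0001341 A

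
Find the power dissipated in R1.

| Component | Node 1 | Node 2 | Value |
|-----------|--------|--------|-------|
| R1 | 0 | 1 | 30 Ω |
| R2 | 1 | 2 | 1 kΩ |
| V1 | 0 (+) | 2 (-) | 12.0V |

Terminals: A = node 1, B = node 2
Nodal analysis, taking node 2 as the 0 V reference.
Source V1 fixes V_0 = 12 V.
KCL at each unknown node (sum of currents leaving = 0; resistances in Ω):
  Node 1: (V_1 - 12)/30 + (V_1 - 0)/1000 = 0
Collecting terms: 0.03433 × V_1 = 0.4  =>  V_1 = 11.65 V
I_R1 = (V_0 - V_1)/R1 = (12 - 11.65)/30 = 0.01165 A
P_R1 = I_R1² × R1 = (0.01165)² × 30 = 0.004072 W

Final answer: 0.004072 W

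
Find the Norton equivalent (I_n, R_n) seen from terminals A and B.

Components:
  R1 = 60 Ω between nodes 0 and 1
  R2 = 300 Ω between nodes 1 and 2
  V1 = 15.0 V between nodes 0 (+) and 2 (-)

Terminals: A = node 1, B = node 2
Find the Thévenin equivalent first; then I_n = V_th/R_th and R_n = R_th.
Step 1 — V_th is the open-circuit voltage V_A - V_B (nothing connected across the terminals).
Nodal analysis, taking node 2 as the 0 V reference.
Source V1 fixes V_0 = 15 V.
KCL at each unknown node (sum of currents leaving = 0; resistances in Ω):
  Node 1: (V_1 - 15)/60 + (V_1 - 0)/300 = 0
Collecting terms: 0.02 × V_1 = 0.25  =>  V_1 = 12.5 V
V_th = V_1 - V_2 = 12.5 - 0 = 12.5 V
Step 2 — R_th: zero the source — replace V1 by a short circuit (node 2 merges into node 0) — and find the resistance seen between A (node 1) and B (node 0).
Reduce the network between node 1 (A) and node 0 (B) by series/parallel combination:
  Rp1 = R1 ‖ R2 (parallel, both between nodes 0 and 1) = 1/(1/60 + 1/300) = 50 Ω
R_th = 50 Ω
I_n = V_th/R_th = 12.5/50 = 0.25 A, and R_n = R_th = 50 Ω

Final answer: I_n = 0.25 A, R_n = 50 Ω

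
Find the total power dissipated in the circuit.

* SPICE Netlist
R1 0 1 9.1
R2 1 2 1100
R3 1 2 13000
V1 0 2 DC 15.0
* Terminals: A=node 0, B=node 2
Nodal analysis, taking node 2 as the 0 V reference.
Source V1 fixes V_0 = 15 V.
KCL at each unknown node (sum of currents leaving = 0; resistances in Ω):
  Node 1: (V_1 - 15)/9.1 + (V_1 - 0)/1100 + (V_1 - 0)/13000 = 0
Collecting terms: 0.1109 × V_1 = 1.648  =>  V_1 = 14.87 V
Power in each resistor, P = (ΔV)²/R:
  P_R1 = (15 - 14.87)²/9.1 = 0.001955 W
  P_R2 = (14.87 - 0)²/1100 = 0.2009 W
  P_R3 = (14.87 - 0)²/13000 = 0.017 W
P_total = P_R1 + P_R2 + P_R3 = 0.2199 W

Final answer: 0.2199 W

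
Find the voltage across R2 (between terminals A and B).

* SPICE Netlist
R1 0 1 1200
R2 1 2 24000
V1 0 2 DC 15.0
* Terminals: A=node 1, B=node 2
R1 and R2 are in series across V1 (node 0 → node 1 → node 2), and the output A–B is taken across R2, so this is a voltage divider.
Series current: I = V1/(R1 + R2) = 15/(1200 + 24000) = 15/25200 = 0.0005952 A
V_R2 = I × R2 = V1 × R2/(R1 + R2) = 15 × 24000/25200 = 14.29 V

Final answer: 14.29 V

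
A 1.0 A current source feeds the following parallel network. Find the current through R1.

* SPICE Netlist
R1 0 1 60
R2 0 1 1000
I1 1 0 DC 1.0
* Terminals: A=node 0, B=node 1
All resistors sit directly between nodes 0 and 1, so they are in parallel and share one voltage V; the full source current 1 A splits among them.
1/R_par = 1/60 + 1/1000 = 0.01767 S  =>  R_par = 56.6 Ω
V = I × R_par = 1 × 56.6 = 56.6 V
I_R1 = V/R1 = 56.6/60 = 0.9434 A

Final answer: 0.9434 A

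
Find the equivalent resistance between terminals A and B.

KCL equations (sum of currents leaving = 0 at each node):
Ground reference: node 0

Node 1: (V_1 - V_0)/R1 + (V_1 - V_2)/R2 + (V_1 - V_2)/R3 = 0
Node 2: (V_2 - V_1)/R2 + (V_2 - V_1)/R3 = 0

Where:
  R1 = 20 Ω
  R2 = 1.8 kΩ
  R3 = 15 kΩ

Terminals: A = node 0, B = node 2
Reduce the network between node 0 (A) and node 2 (B) by series/parallel combination:
  Rp1 = R2 ‖ R3 (parallel, both between nodes 1 and 2) = 1/(1/1800 + 1/15000) = 1607 Ω
  Rs1 = R1 + Rp1 (series, joined only at node 1) = 20 + 1607 = 1627 Ω
R_eq = 1.627 kΩ

Final answer: 1.627 kΩ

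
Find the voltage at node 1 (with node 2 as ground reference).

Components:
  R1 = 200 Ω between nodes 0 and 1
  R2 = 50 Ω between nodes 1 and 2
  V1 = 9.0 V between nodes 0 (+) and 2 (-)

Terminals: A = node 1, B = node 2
Nodal analysis, taking node 2 as the 0 V reference.
Source V1 fixes V_0 = 9 V.
KCL at each unknown node (sum of currents leaving = 0; resistances in Ω):
  Node 1: (V_1 - 9)/200 + (V_1 - 0)/50 = 0
Collecting terms: 0.025 × V_1 = 0.045  =>  V_1 = 1.8 V
The requested potential is V_1 = 1.8 V.

Final answer: V_1 = 1.8 V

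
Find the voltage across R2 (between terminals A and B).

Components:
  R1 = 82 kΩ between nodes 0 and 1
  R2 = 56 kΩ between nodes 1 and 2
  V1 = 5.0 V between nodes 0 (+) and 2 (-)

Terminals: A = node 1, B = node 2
R1 and R2 are in series across V1 (node 0 → node 1 → node 2), and the output A–B is taken across R2, so this is a voltage divider.
Series current: I = V1/(R1 + R2) = 5/(82000 + 56000) = 5/138000 = 0.00003623 A
V_R2 = I × R2 = V1 × R2/(R1 + R2) = 5 × 56000/138000 = 2.029 V

Final answer: 2.029 V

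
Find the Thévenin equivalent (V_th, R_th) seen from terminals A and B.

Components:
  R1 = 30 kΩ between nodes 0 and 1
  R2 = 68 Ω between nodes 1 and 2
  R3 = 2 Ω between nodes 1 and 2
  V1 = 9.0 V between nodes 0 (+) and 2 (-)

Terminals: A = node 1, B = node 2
Step 1 — V_th is the open-circuit voltage V_A - V_B (nothing connected across the terminals).
Nodal analysis, taking node 2 as the 0 V reference.
Source V1 fixes V_0 = 9 V.
KCL at each unknown node (sum of currents leaving = 0; resistances in Ω):
  Node 1: (V_1 - 9)/30000 + (V_1 - 0)/68 + (V_1 - 0)/2 = 0
Collecting terms: 0.5147 × V_1 = 0.0003  =>  V_1 = 0.0005828 V
V_th = V_1 - V_2 = 0.0005828 - 0 = 0.0005828 V
Step 2 — R_th: zero the source — replace V1 by a short circuit (node 2 merges into node 0) — and find the resistance seen between A (node 1) and B (node 0).
Reduce the network between node 1 (A) and node 0 (B) by series/parallel combination:
  Rp1 = R1 ‖ R2 ‖ R3 (parallel, all between nodes 0 and 1) = 1/(1/30000 + 1/68 + 1/2) = 1.943 Ω
R_th = 1.943 Ω

Final answer: V_th = 0.0005828 V, R_th = 1.943 Ω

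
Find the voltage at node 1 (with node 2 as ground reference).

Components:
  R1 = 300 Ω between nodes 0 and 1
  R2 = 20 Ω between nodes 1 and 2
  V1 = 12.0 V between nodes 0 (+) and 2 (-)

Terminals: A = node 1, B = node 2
Nodal analysis, taking node 2 as the 0 V reference.
Source V1 fixes V_0 = 12 V.
KCL at each unknown node (sum of currents leaving = 0; resistances in Ω):
  Node 1: (V_1 - 12)/300 + (V_1 - 0)/20 = 0
Collecting terms: 0.05333 × V_1 = 0.04  =>  V_1 = 0.75 V
The requested potential is V_1 = 0.75 V.

Final answer: V_1 = 0.75 V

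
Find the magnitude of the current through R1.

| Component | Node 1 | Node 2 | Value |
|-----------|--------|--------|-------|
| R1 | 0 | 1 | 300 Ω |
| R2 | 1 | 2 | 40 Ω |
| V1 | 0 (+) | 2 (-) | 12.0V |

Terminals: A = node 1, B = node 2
Nodal analysis, taking node 2 as the 0 V reference.
Source V1 fixes V_0 = 12 V.
KCL at each unknown node (sum of currents leaving = 0; resistances in Ω):
  Node 1: (V_1 - 12)/300 + (V_1 - 0)/40 = 0
Collecting terms: 0.02833 × V_1 = 0.04  =>  V_1 = 1.412 V
I_R1 = (V_0 - V_1)/R1 = (12 - 1.412)/300 = 0.03529 A
|I_R1| = 0.03529 A

Final answer: |I_R1| = 0.03529 A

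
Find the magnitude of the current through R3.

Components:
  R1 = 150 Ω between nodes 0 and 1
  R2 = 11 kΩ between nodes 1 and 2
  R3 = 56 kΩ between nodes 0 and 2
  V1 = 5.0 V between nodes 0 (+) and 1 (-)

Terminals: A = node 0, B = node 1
Nodal analysis, taking node 1 as the 0 V reference.
Source V1 fixes V_0 = 5 V.
KCL at each unknown node (sum of currents leaving = 0; resistances in Ω):
  Node 2: (V_2 - 0)/11000 + (V_2 - 5)/56000 = 0
Collecting terms: 0.0001088 × V_2 = 0.00008929  =>  V_2 = 0.8209 V
I_R3 = (V_0 - V_2)/R3 = (5 - 0.8209)/56000 = 0.00007463 A
|I_R3| = 0.00007463 A

Final answer: |I_R3| = 7.463e-05 A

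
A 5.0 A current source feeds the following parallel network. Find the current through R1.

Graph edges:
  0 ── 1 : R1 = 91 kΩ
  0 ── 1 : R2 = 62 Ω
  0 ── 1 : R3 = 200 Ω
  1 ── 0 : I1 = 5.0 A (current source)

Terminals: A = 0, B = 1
All resistors sit directly between nodes 0 and 1, so they are in parallel and share one voltage V; the full source current 5 A splits among them.
1/R_par = 1/91000 + 1/62 + 1/200 = 0.02114 S  =>  R_par = 47.3 Ω
V = I × R_par = 5 × 47.3 = 236.5 V
I_R1 = V/R1 = 236.5/91000 = 0.002599 A

Final answer: 0.002599 A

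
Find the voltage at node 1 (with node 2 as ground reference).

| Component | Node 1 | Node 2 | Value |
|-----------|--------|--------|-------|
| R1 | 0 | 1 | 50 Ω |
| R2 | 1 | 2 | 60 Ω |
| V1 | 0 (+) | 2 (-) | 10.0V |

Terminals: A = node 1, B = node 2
Nodal analysis, taking node 2 as the 0 V reference.
Source V1 fixes V_0 = 10 V.
KCL at each unknown node (sum of currents leaving = 0; resistances in Ω):
  Node 1: (V_1 - 10)/50 + (V_1 - 0)/60 = 0
Collecting terms: 0.03667 × V_1 = 0.2  =>  V_1 = 5.455 V
The requested potential is V_1 = 5.455 V.

Final answer: V_1 = 5.455 V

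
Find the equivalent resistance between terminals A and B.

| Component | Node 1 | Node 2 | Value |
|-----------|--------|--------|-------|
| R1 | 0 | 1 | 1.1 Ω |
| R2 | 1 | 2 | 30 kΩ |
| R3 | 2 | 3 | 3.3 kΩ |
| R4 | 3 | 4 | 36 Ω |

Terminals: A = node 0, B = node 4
Reduce the network between node 0 (A) and node 4 (B) by series/parallel combination:
  Rs1 = R1 + R2 (series, joined only at node 1) = 1.1 + 30000 = 30000 Ω
  Rs2 = R3 + Rs1 (series, joined only at node 2) = 3300 + 30000 = 33300 Ω
  Rs3 = R4 + Rs2 (series, joined only at node 3) = 36 + 33300 = 33340 Ω
R_eq = 33.34 kΩ

Final answer: 33.34 kΩ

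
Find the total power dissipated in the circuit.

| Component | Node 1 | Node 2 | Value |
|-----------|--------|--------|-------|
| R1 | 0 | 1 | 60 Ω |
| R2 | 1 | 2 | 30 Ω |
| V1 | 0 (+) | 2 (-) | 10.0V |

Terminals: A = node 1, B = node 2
Nodal analysis, taking node 2 as the 0 V reference.
Source V1 fixes V_0 = 10 V.
KCL at each unknown node (sum of currents leaving = 0; resistances in Ω):
  Node 1: (V_1 - 10)/60 + (V_1 - 0)/30 = 0
Collecting terms: 0.05 × V_1 = 0.1667  =>  V_1 = 3.333 V
Power in each resistor, P = (ΔV)²/R:
  P_R1 = (10 - 3.333)²/60 = 0.7407 W
  P_R2 = (3.333 - 0)²/30 = 0.3704 W
P_total = P_R1 + P_R2 = 1.111 W

Final answer: 1.111 W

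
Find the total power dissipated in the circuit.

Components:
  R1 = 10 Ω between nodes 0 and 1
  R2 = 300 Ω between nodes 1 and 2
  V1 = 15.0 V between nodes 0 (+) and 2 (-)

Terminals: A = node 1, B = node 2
Nodal analysis, taking node 2 as the 0 V reference.
Source V1 fixes V_0 = 15 V.
KCL at each unknown node (sum of currents leaving = 0; resistances in Ω):
  Node 1: (V_1 - 15)/10 + (V_1 - 0)/300 = 0
Collecting terms: 0.1033 × V_1 = 1.5  =>  V_1 = 14.52 V
Power in each resistor, P = (ΔV)²/R:
  P_R1 = (15 - 14.52)²/10 = 0.02341 W
  P_R2 = (14.52 - 0)²/300 = 0.7024 W
P_total = P_R1 + P_R2 = 0.7258 W

Final answer: 0.7258 W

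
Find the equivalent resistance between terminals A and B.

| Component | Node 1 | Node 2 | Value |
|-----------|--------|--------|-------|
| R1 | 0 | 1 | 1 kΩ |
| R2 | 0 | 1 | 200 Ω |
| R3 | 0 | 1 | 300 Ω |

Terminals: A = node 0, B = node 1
Reduce the network between node 0 (A) and node 1 (B) by series/parallel combination:
  Rp1 = R1 ‖ R2 ‖ R3 (parallel, all between nodes 0 and 1) = 1/(1/1000 + 1/200 + 1/300) = 107.1 Ω
R_eq = 107.1 Ω

Final answer: 107.1 Ω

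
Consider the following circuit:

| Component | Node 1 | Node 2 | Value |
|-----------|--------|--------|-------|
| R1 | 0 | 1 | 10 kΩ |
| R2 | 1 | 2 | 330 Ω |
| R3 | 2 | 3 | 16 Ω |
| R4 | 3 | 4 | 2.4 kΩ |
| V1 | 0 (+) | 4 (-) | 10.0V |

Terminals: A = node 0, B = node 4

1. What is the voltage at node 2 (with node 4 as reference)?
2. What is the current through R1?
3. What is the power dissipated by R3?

Nodal analysis, taking node 4 as the 0 V reference.
Source V1 fixes V_0 = 10 V.
KCL at each unknown node (sum of currents leaving = 0; resistances in Ω):
  Node 1: (V_1 - 10)/10000 + (V_1 - V_2)/330 = 0
  Node 2: (V_2 - V_1)/330 + (V_2 - V_3)/16 = 0
  Node 3: (V_3 - V_2)/16 + (V_3 - 0)/2400 = 0
Collecting terms (coefficients in siemens):
  0.00313·V_1 - 0.00303·V_2 = 0.001
  0.06553·V_2 - 0.00303·V_1 - 0.0625·V_3 = 0
  0.06292·V_3 - 0.0625·V_2 = 0
Solving these 3 simultaneous equations (Gaussian elimination) gives:
  V_1 = 2.154 V, V_2 = 1.895 V, V_3 = 1.883 V
Part 1:
  Read off the nodal solution: V_2 = 1.895 V
Part 2:
  I_R1 = (V_0 - V_1)/R1 = (10 - 2.154)/10000 = 0.0007846 A
  Magnitude: I_R1 = 0.0007846 A
Part 3:
  I_R3 = (V_2 - V_3)/R3 = (1.895 - 1.883)/16 = 0.0007846 A
  P_R3 = I_R3² × R3 = (0.0007846)² × 16 = 0.000009849 W

Final answers:
1. V_2 = 1.895 V
2. I_R1 = 0.0007846 A
3. P_R3 = 9.849e-06 W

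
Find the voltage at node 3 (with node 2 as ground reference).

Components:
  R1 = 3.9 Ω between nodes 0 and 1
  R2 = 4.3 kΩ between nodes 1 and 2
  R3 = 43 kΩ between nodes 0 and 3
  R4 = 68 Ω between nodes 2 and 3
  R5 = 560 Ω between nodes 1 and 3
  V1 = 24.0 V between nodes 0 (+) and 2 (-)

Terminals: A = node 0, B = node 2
Nodal analysis, taking node 2 as the 0 V reference.
Source V1 fixes V_0 = 24 V.
KCL at each unknown node (sum of currents leaving = 0; resistances in Ω):
  Node 1: (V_1 - 24)/3.9 + (V_1 - 0)/4300 + (V_1 - V_3)/560 = 0
  Node 3: (V_3 - 24)/43000 + (V_3 - 0)/68 + (V_3 - V_1)/560 = 0
Collecting terms (coefficients in siemens):
  0.2584·V_1 - 0.001786·V_3 = 6.154
  0.01651·V_3 - 0.001786·V_1 = 0.0005581
Determinant D = (0.2584)(0.01651) - (-0.001786)(-0.001786) = 0.004265
V_1 = [(6.154)(0.01651) - (-0.001786)(0.0005581)]/D = 23.83 V
V_3 = [(0.2584)(0.0005581) - (6.154)(-0.001786)]/D = 2.611 V
The requested potential is V_3 = 2.611 V.

Final answer: V_3 = 2.611 V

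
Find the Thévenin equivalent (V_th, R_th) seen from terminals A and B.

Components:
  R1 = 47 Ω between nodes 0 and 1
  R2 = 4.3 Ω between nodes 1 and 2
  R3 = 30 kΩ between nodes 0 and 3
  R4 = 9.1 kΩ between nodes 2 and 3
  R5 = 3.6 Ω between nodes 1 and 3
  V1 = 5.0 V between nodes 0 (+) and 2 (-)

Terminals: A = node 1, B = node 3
Step 1 — V_th is the open-circuit voltage V_A - V_B (nothing connected across the terminals).
Nodal analysis, taking node 2 as the 0 V reference.
Source V1 fixes V_0 = 5 V.
KCL at each unknown node (sum of currents leaving = 0; resistances in Ω):
  Node 1: (V_1 - 5)/47 + (V_1 - 0)/4.3 + (V_1 - V_3)/3.6 = 0
  Node 3: (V_3 - 5)/30000 + (V_3 - 0)/9100 + (V_3 - V_1)/3.6 = 0
Collecting terms (coefficients in siemens):
  0.5316·V_1 - 0.2778·V_3 = 0.1064
  0.2779·V_3 - 0.2778·V_1 = 0.0001667
Determinant D = (0.5316)(0.2779) - (-0.2778)(-0.2778) = 0.07059
V_1 = [(0.1064)(0.2779) - (-0.2778)(0.0001667)]/D = 0.4195 V
V_3 = [(0.5316)(0.0001667) - (0.1064)(-0.2778)]/D = 0.4199 V
V_th = V_1 - V_3 = 0.4195 - 0.4199 = -0.0003835 V
Step 2 — R_th: zero the source — replace V1 by a short circuit (node 2 merges into node 0) — and find the resistance seen between A (node 1) and B (node 3).
Reduce the network between node 1 (A) and node 3 (B) by series/parallel combination:
  Rp1 = R1 ‖ R2 (parallel, both between nodes 0 and 1) = 1/(1/47 + 1/4.3) = 3.94 Ω
  Rp2 = R3 ‖ R4 (parallel, both between nodes 0 and 3) = 1/(1/30000 + 1/9100) = 6982 Ω
  Rs1 = Rp1 + Rp2 (series, joined only at node 0) = 3.94 + 6982 = 6986 Ω
  Rp3 = R5 ‖ Rs1 (parallel, both between nodes 1 and 3) = 1/(1/3.6 + 1/6986) = 3.598 Ω
R_th = 3.598 Ω

Final answer: V_th = -0.0003835 V, R_th = 3.598 Ω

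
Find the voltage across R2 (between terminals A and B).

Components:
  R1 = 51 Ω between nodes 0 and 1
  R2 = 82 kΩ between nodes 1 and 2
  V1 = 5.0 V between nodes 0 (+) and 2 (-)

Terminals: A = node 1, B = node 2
R1 and R2 are in series across V1 (node 0 → node 1 → node 2), and the output A–B is taken across R2, so this is a voltage divider.
Series current: I = V1/(R1 + R2) = 5/(51 + 82000) = 5/82050 = 0.00006094 A
V_R2 = I × R2 = V1 × R2/(R1 + R2) = 5 × 82000/82050 = 4.997 V

Final answer: 4.997 V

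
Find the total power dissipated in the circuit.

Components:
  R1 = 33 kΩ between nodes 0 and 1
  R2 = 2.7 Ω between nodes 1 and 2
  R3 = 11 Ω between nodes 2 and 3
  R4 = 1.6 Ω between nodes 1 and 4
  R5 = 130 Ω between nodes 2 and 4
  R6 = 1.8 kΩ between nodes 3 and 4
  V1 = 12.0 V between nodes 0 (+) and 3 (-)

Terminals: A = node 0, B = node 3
Nodal analysis, taking node 3 as the 0 V reference.
Source V1 fixes V_0 = 12 V.
KCL at each unknown node (sum of currents leaving = 0; resistances in Ω):
  Node 1: (V_1 - 12)/33000 + (V_1 - V_2)/2.7 + (V_1 - V_4)/1.6 = 0
  Node 2: (V_2 - V_1)/2.7 + (V_2 - 0)/11 + (V_2 - V_4)/130 = 0
  Node 4: (V_4 - V_1)/1.6 + (V_4 - V_2)/130 + (V_4 - 0)/1800 = 0
Collecting terms (coefficients in siemens):
  0.9954·V_1 - 0.3704·V_2 - 0.625·V_4 = 0.0003636
  0.469·V_2 - 0.3704·V_1 - 0.007692·V_4 = 0
  0.6332·V_4 - 0.625·V_1 - 0.007692·V_2 = 0
Solving these 3 simultaneous equations (Gaussian elimination) gives:
  V_1 = 0.004923 V, V_2 = 0.003968 V, V_4 = 0.004907 V
Power in each resistor, P = (ΔV)²/R:
  P_R1 = (12 - 0.004923)²/33000 = 0.00436 W
  P_R2 = (0.004923 - 0.003968)²/2.7 = 0.0000003375 W
  P_R3 = (0.003968 - 0)²/11 = 0.000001432 W
  P_R4 = (0.004923 - 0.004907)²/1.6 = 0.0000000001583 W
  P_R5 = (0.003968 - 0.004907)²/130 = 0.000000006777 W
  P_R6 = (0 - 0.004907)²/1800 = 0.00000001338 W
P_total = P_R1 + P_R2 + P_R3 + P_R4 + P_R5 + P_R6 = 0.004362 W

Final answer: 0.004362 W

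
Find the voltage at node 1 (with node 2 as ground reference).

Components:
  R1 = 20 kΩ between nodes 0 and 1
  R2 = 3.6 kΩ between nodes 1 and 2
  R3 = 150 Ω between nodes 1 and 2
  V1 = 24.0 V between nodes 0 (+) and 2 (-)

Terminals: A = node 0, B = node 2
Nodal analysis, taking node 2 as the 0 V reference.
Source V1 fixes V_0 = 24 V.
KCL at each unknown node (sum of currents leaving = 0; resistances in Ω):
  Node 1: (V_1 - 24)/20000 + (V_1 - 0)/3600 + (V_1 - 0)/150 = 0
Collecting terms: 0.006994 × V_1 = 0.0012  =>  V_1 = 0.1716 V
The requested potential is V_1 = 0.1716 V.

Final answer: V_1 = 0.1716 V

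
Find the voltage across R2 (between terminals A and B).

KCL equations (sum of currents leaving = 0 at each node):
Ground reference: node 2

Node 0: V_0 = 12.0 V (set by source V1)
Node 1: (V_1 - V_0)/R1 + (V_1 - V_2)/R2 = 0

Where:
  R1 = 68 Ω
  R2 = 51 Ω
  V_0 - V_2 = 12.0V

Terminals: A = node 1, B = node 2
R1 and R2 are in series across V1 (node 0 → node 1 → node 2), and the output A–B is taken across R2, so this is a voltage divider.
Series current: I = V1/(R1 + R2) = 12/(68 + 51) = 12/119 = 0.1008 A
V_R2 = I × R2 = V1 × R2/(R1 + R2) = 12 × 51/119 = 5.143 V

Final answer: 5.143 V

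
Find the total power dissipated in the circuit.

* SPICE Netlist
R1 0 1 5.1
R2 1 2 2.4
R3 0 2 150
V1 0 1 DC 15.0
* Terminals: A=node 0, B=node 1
Nodal analysis, taking node 1 as the 0 V reference.
Source V1 fixes V_0 = 15 V.
KCL at each unknown node (sum of currents leaving = 0; resistances in Ω):
  Node 2: (V_2 - 0)/2.4 + (V_2 - 15)/150 = 0
Collecting terms: 0.4233 × V_2 = 0.1  =>  V_2 = 0.2362 V
Power in each resistor, P = (ΔV)²/R:
  P_R1 = (15 - 0)²/5.1 = 44.12 W
  P_R2 = (0 - 0.2362)²/2.4 = 0.02325 W
  P_R3 = (15 - 0.2362)²/150 = 1.453 W
P_total = P_R1 + P_R2 + P_R3 = 45.59 W

Final answer: 45.59 W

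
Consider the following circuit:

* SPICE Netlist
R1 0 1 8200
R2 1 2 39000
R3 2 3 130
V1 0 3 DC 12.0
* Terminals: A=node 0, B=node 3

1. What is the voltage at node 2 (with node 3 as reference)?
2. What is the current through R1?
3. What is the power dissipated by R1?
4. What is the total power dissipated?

Nodal analysis, taking node 3 as the 0 V reference.
Source V1 fixes V_0 = 12 V.
KCL at each unknown node (sum of currents leaving = 0; resistances in Ω):
  Node 1: (V_1 - 12)/8200 + (V_1 - V_2)/39000 = 0
  Node 2: (V_2 - V_1)/39000 + (V_2 - 0)/130 = 0
Collecting terms (coefficients in siemens):
  0.0001476·V_1 - 0.00002564·V_2 = 0.001463
  0.007718·V_2 - 0.00002564·V_1 = 0
Determinant D = (0.0001476)(0.007718) - (-0.00002564)(-0.00002564) = 0.000001138
V_1 = [(0.001463)(0.007718) - (-0.00002564)(0)]/D = 9.921 V
V_2 = [(0.0001476)(0) - (0.001463)(-0.00002564)]/D = 0.03296 V
Part 1:
  Read off the nodal solution: V_2 = 0.03296 V
Part 2:
  I_R1 = (V_0 - V_1)/R1 = (12 - 9.921)/8200 = 0.0002535 A
  Magnitude: I_R1 = 0.0002535 A
Part 3:
  I_R1 = (V_0 - V_1)/R1 = (12 - 9.921)/8200 = 0.0002535 A
  P_R1 = I_R1² × R1 = (0.0002535)² × 8200 = 0.0005271 W
Part 4:
  Power in each resistor, P = (ΔV)²/R:
    P_R1 = (12 - 9.921)²/8200 = 0.0005271 W
    P_R2 = (9.921 - 0.03296)²/39000 = 0.002507 W
    P_R3 = (0.03296 - 0)²/130 = 0.000008357 W
  P_total = P_R1 + P_R2 + P_R3 = 0.003042 W

Final answers:
1. V_2 = 0.03296 V
2. I_R1 = 0.0002535 A
3. P_R1 = 0.0005271 W
4. P_total = 0.003042 W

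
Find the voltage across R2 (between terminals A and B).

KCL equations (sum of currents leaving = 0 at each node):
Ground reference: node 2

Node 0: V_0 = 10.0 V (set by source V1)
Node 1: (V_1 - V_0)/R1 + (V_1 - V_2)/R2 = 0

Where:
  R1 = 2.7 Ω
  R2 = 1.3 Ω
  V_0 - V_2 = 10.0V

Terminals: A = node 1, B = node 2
R1 and R2 are in series across V1 (node 0 → node 1 → node 2), and the output A–B is taken across R2, so this is a voltage divider.
Series current: I = V1/(R1 + R2) = 10/(2.7 + 1.3) = 10/4 = 2.5 A
V_R2 = I × R2 = V1 × R2/(R1 + R2) = 10 × 1.3/4 = 3.25 V

Final answer: 3.25 V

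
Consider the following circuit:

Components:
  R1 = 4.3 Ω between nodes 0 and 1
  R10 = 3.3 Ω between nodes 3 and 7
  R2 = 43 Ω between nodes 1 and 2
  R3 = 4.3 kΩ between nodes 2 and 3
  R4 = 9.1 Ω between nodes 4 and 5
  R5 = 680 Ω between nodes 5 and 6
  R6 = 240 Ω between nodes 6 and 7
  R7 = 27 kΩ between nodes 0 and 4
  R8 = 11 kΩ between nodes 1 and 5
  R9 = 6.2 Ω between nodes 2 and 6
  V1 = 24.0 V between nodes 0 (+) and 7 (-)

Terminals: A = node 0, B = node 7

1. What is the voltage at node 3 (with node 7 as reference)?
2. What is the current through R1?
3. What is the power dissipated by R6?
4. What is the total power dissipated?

Nodal analysis, taking node 7 as the 0 V reference.
Source V1 fixes V_0 = 24 V.
KCL at each unknown node (sum of currents leaving = 0; resistances in Ω):
  Node 1: (V_1 - 24)/4.3 + (V_1 - V_2)/43 + (V_1 - V_5)/11000 = 0
  Node 2: (V_2 - V_1)/43 + (V_2 - V_3)/4300 + (V_2 - V_6)/6.2 = 0
  Node 3: (V_3 - V_2)/4300 + (V_3 - 0)/3.3 = 0
  Node 4: (V_4 - V_5)/9.1 + (V_4 - 24)/27000 = 0
  Node 5: (V_5 - V_4)/9.1 + (V_5 - V_6)/680 + (V_5 - V_1)/11000 = 0
  Node 6: (V_6 - V_5)/680 + (V_6 - 0)/240 + (V_6 - V_2)/6.2 = 0
Collecting terms (coefficients in siemens):
  0.2559·V_1 - 0.02326·V_2 - 0.00009091·V_5 = 5.581
  0.1848·V_2 - 0.02326·V_1 - 0.0002326·V_3 - 0.1613·V_6 = 0
  0.3033·V_3 - 0.0002326·V_2 = 0
  0.1099·V_4 - 0.1099·V_5 = 0.0008889
  0.1115·V_5 - 0.00009091·V_1 - 0.1099·V_4 - 0.001471·V_6 = 0
  0.1669·V_6 - 0.1613·V_2 - 0.001471·V_5 = 0
Solving these 6 simultaneous equations (Gaussian elimination) gives:
  V_1 = 23.63 V, V_2 = 19.97 V, V_3 = 0.01531 V, V_4 = 19.81 V
  V_5 = 19.81 V, V_6 = 19.47 V
Part 1:
  Read off the nodal solution: V_3 = 0.01531 V
Part 2:
  I_R1 = (V_0 - V_1)/R1 = (24 - 23.63)/4.3 = 0.0856 A
  Magnitude: I_R1 = 0.0856 A
Part 3:
  I_R6 = (V_6 - V_7)/R6 = (19.47 - 0)/240 = 0.08111 A
  P_R6 = I_R6² × R6 = (0.08111)² × 240 = 1.579 W
Part 4:
  Power in each resistor, P = (ΔV)²/R:
    P_R1 = (24 - 23.63)²/4.3 = 0.0315 W
    P_R2 = (23.63 - 19.97)²/43 = 0.3125 W
    P_R3 = (19.97 - 0.01531)²/4300 = 0.09257 W
    P_R4 = (19.81 - 19.81)²/9.1 = 0.0000002192 W
    P_R5 = (19.81 - 19.47)²/680 = 0.0001719 W
    P_R6 = (19.47 - 0)²/240 = 1.579 W
    P_R7 = (24 - 19.81)²/27000 = 0.0006503 W
    P_R8 = (23.63 - 19.81)²/11000 = 0.001329 W
    P_R9 = (19.97 - 19.47)²/6.2 = 0.04029 W
    P_R10 = (0.01531 - 0)²/3.3 = 0.00007104 W
  P_total = P_R1 + P_R2 + P_R3 + P_R4 + P_R5 + P_R6 + P_R7 + P_R8 + P_R9 + P_R10 = 2.058 W

Final answers:
1. V_3 = 0.01531 V
2. I_R1 = 0.0856 A
3. P_R6 = 1.579 W
4. P_total = 2.058 W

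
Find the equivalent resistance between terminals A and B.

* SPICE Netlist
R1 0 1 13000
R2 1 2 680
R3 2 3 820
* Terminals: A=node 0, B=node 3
Reduce the network between node 0 (A) and node 3 (B) by series/parallel combination:
  Rs1 = R1 + R2 (series, joined only at node 1) = 13000 + 680 = 13680 Ω
  Rs2 = R3 + Rs1 (series, joined only at node 2) = 820 + 13680 = 14500 Ω
R_eq = 14.5 kΩ

Final answer: 14.5 kΩ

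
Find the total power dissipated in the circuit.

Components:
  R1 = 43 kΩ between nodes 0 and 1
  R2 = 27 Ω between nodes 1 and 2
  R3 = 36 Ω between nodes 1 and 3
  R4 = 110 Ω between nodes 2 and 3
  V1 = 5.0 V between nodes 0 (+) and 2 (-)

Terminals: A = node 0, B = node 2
Nodal analysis, taking node 2 as the 0 V reference.
Source V1 fixes V_0 = 5 V.
KCL at each unknown node (sum of currents leaving = 0; resistances in Ω):
  Node 1: (V_1 - 5)/43000 + (V_1 - 0)/27 + (V_1 - V_3)/36 = 0
  Node 3: (V_3 - V_1)/36 + (V_3 - 0)/110 = 0
Collecting terms (coefficients in siemens):
  0.06484·V_1 - 0.02778·V_3 = 0.0001163
  0.03687·V_3 - 0.02778·V_1 = 0
Determinant D = (0.06484)(0.03687) - (-0.02778)(-0.02778) = 0.001619
V_1 = [(0.0001163)(0.03687) - (-0.02778)(0)]/D = 0.002648 V
V_3 = [(0.06484)(0) - (0.0001163)(-0.02778)]/D = 0.001995 V
Power in each resistor, P = (ΔV)²/R:
  P_R1 = (5 - 0.002648)²/43000 = 0.0005808 W
  P_R2 = (0.002648 - 0)²/27 = 0.0000002597 W
  P_R3 = (0.002648 - 0.001995)²/36 = 0.00000001184 W
  P_R4 = (0 - 0.001995)²/110 = 0.00000003619 W
P_total = P_R1 + P_R2 + P_R3 + P_R4 = 0.0005811 W

Final answer: 0.0005811 W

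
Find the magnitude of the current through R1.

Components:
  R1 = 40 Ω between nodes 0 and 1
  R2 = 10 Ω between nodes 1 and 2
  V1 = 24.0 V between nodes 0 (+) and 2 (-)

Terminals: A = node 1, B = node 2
Nodal analysis, taking node 2 as the 0 V reference.
Source V1 fixes V_0 = 24 V.
KCL at each unknown node (sum of currents leaving = 0; resistances in Ω):
  Node 1: (V_1 - 24)/40 + (V_1 - 0)/10 = 0
Collecting terms: 0.125 × V_1 = 0.6  =>  V_1 = 4.8 V
I_R1 = (V_0 - V_1)/R1 = (24 - 4.8)/40 = 0.48 A
|I_R1| = 0.48 A

Final answer: |I_R1| = 0.48 A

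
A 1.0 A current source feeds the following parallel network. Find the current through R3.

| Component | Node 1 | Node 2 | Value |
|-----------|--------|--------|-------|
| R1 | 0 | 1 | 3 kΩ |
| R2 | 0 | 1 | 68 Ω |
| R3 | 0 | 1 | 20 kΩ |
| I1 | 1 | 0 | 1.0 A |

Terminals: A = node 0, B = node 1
All resistors sit directly between nodes 0 and 1, so they are in parallel and share one voltage V; the full source current 1 A splits among them.
1/R_par = 1/3000 + 1/68 + 1/20000 = 0.01509 S  =>  R_par = 66.27 Ω
V = I × R_par = 1 × 66.27 = 66.27 V
I_R3 = V/R3 = 66.27/20000 = 0.003314 A

Final answer: 0.003314 A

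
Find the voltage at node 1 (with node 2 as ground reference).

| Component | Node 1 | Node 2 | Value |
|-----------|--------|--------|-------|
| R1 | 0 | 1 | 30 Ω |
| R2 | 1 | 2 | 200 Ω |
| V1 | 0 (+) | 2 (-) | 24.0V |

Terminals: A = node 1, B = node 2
Nodal analysis, taking node 2 as the 0 V reference.
Source V1 fixes V_0 = 24 V.
KCL at each unknown node (sum of currents leaving = 0; resistances in Ω):
  Node 1: (V_1 - 24)/30 + (V_1 - 0)/200 = 0
Collecting terms: 0.03833 × V_1 = 0.8  =>  V_1 = 20.87 V
The requested potential is V_1 = 20.87 V.

Final answer: V_1 = 20.87 V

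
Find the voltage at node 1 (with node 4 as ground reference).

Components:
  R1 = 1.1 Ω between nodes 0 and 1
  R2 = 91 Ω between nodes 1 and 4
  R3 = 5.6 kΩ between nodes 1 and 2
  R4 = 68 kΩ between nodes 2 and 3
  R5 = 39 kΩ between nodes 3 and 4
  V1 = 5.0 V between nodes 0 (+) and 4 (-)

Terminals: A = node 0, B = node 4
Nodal analysis, taking node 4 as the 0 V reference.
Source V1 fixes V_0 = 5 V.
KCL at each unknown node (sum of currents leaving = 0; resistances in Ω):
  Node 1: (V_1 - 5)/1.1 + (V_1 - 0)/91 + (V_1 - V_2)/5600 = 0
  Node 2: (V_2 - V_1)/5600 + (V_2 - V_3)/68000 = 0
  Node 3: (V_3 - V_2)/68000 + (V_3 - 0)/39000 = 0
Collecting terms (coefficients in siemens):
  0.9203·V_1 - 0.0001786·V_2 = 4.545
  0.0001933·V_2 - 0.0001786·V_1 - 0.00001471·V_3 = 0
  0.00004035·V_3 - 0.00001471·V_2 = 0
Solving these 3 simultaneous equations (Gaussian elimination) gives:
  V_1 = 4.94 V, V_2 = 4.695 V, V_3 = 1.711 V
The requested potential is V_1 = 4.94 V.

Final answer: V_1 = 4.94 V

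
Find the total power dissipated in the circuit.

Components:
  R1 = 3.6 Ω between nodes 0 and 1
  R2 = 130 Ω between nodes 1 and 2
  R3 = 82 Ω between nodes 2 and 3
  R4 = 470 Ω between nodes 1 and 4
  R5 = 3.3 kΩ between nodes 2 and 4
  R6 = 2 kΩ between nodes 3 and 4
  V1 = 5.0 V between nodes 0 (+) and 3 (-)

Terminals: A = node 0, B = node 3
Nodal analysis, taking node 3 as the 0 V reference.
Source V1 fixes V_0 = 5 V.
KCL at each unknown node (sum of currents leaving = 0; resistances in Ω):
  Node 1: (V_1 - 5)/3.6 + (V_1 - V_2)/130 + (V_1 - V_4)/470 = 0
  Node 2: (V_2 - V_1)/130 + (V_2 - 0)/82 + (V_2 - V_4)/3300 = 0
  Node 4: (V_4 - V_1)/470 + (V_4 - V_2)/3300 + (V_4 - 0)/2000 = 0
Collecting terms (coefficients in siemens):
  0.2876·V_1 - 0.007692·V_2 - 0.002128·V_4 = 1.389
  0.02019·V_2 - 0.007692·V_1 - 0.000303·V_4 = 0
  0.002931·V_4 - 0.002128·V_1 - 0.000303·V_2 = 0
Solving these 3 simultaneous equations (Gaussian elimination) gives:
  V_1 = 4.909 V, V_2 = 1.927 V, V_4 = 3.763 V
Power in each resistor, P = (ΔV)²/R:
  P_R1 = (5 - 4.909)²/3.6 = 0.002318 W
  P_R2 = (4.909 - 1.927)²/130 = 0.0684 W
  P_R3 = (1.927 - 0)²/82 = 0.04527 W
  P_R4 = (4.909 - 3.763)²/470 = 0.002793 W
  P_R5 = (1.927 - 3.763)²/3300 = 0.001022 W
  P_R6 = (0 - 3.763)²/2000 = 0.00708 W
P_total = P_R1 + P_R2 + P_R3 + P_R4 + P_R5 + P_R6 = 0.1269 W

Final answer: 0.1269 W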